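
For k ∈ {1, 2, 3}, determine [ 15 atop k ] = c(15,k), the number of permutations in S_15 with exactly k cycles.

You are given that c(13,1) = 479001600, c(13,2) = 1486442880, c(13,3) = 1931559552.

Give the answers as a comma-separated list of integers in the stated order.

@14  (14,1):479001600·13+0→6227020800, (14,2):1486442880·13+479001600→19802759040, (14,3):1931559552·13+1486442880→26596717056
@15  (15,1):6227020800·14+0→87178291200, (15,2):19802759040·14+6227020800→283465647360, (15,3):26596717056·14+19802759040→392156797824
Read c(15,1) = 87178291200, c(15,2) = 283465647360, c(15,3) = 392156797824.

87178291200, 283465647360, 392156797824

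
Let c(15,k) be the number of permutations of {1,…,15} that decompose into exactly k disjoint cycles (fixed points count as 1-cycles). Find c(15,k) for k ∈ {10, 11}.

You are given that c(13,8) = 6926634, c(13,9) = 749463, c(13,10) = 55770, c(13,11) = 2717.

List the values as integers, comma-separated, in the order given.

[14] T[14,9]:13*749463+6926634=16669653 · T[14,10]:13*55770+749463=1474473 · T[14,11]:13*2717+55770=91091
[15] T[15,10]:14*1474473+16669653=37312275 · T[15,11]:14*91091+1474473=2749747
Read c(15,10) = 37312275, c(15,11) = 2749747.

37312275, 2749747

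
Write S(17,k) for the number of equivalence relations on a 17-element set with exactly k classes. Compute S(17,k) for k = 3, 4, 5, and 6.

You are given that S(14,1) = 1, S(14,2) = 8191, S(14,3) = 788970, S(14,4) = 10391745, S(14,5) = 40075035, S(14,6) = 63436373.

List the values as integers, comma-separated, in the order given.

@15  (15,1):1·1+0→1, (15,2):8191·2+1→16383, (15,3):788970·3+8191→2375101, (15,4):10391745·4+788970→42355950, (15,5):40075035·5+10391745→210766920, (15,6):63436373·6+40075035→420693273
@16  (16,2):16383·2+1→32767, (16,3):2375101·3+16383→7141686, (16,4):42355950·4+2375101→171798901, (16,5):210766920·5+42355950→1096190550, (16,6):420693273·6+210766920→2734926558
@17  (17,3):7141686·3+32767→21457825, (17,4):171798901·4+7141686→694337290, (17,5):1096190550·5+171798901→5652751651, (17,6):2734926558·6+1096190550→17505749898
Read S(17,3) = 21457825, S(17,4) = 694337290, S(17,5) = 5652751651, S(17,6) = 17505749898.

21457825, 694337290, 5652751651, 17505749898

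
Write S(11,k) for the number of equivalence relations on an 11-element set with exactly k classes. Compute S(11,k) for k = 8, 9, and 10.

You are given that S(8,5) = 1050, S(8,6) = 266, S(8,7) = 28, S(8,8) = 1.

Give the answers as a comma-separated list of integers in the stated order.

[9] T[9,6]:6*266+1050=2646 · T[9,7]:7*28+266=462 · T[9,8]:8*1+28=36 · T[9,9]:9*0+1=1
[10] T[10,7]:7*462+2646=5880 · T[10,8]:8*36+462=750 · T[10,9]:9*1+36=45 · T[10,10]:10*0+1=1
[11] T[11,8]:8*750+5880=11880 · T[11,9]:9*45+750=1155 · T[11,10]:10*1+45=55
Read S(11,8) = 11880, S(11,9) = 1155, S(11,10) = 55.

11880, 1155, 55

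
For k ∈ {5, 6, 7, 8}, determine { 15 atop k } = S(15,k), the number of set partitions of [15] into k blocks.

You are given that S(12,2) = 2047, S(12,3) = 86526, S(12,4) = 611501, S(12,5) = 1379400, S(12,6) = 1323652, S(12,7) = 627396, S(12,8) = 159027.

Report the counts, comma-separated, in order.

i=13: T(13,3)=2047+3·86526=261625 | T(13,4)=86526+4·611501=2532530 | T(13,5)=611501+5·1379400=7508501 | T(13,6)=1379400+6·1323652=9321312 | T(13,7)=1323652+7·627396=5715424 | T(13,8)=627396+8·159027=1899612
i=14: T(14,4)=261625+4·2532530=10391745 | T(14,5)=2532530+5·7508501=40075035 | T(14,6)=7508501+6·9321312=63436373 | T(14,7)=9321312+7·5715424=49329280 | T(14,8)=5715424+8·1899612=20912320
i=15: T(15,5)=10391745+5·40075035=210766920 | T(15,6)=40075035+6·63436373=420693273 | T(15,7)=63436373+7·49329280=408741333 | T(15,8)=49329280+8·20912320=216627840
Read S(15,5) = 210766920, S(15,6) = 420693273, S(15,7) = 408741333, S(15,8) = 216627840.

210766920, 420693273, 408741333, 216627840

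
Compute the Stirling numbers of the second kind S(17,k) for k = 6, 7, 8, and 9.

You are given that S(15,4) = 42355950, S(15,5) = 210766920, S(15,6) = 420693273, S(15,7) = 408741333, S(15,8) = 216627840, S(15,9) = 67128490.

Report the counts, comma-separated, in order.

17505749898, 25708104786, 20415995028, 9528822303

[16] T[16,5]:5*210766920+42355950=1096190550 · T[16,6]:6*420693273+210766920=2734926558 · T[16,7]:7*408741333+420693273=3281882604 · T[16,8]:8*216627840+408741333=2141764053 · T[16,9]:9*67128490+216627840=820784250
[17] T[17,6]:6*2734926558+1096190550=17505749898 · T[17,7]:7*3281882604+2734926558=25708104786 · T[17,8]:8*2141764053+3281882604=20415995028 · T[17,9]:9*820784250+2141764053=9528822303
Read S(17,6) = 17505749898, S(17,7) = 25708104786, S(17,8) = 20415995028, S(17,9) = 9528822303.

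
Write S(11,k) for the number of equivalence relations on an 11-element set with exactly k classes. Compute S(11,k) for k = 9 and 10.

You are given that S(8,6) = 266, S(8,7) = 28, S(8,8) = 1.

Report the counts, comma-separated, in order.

1155, 55

row 9: T[9][7]=7·28+266=462  T[9][8]=8·1+28=36  T[9][9]=9·0+1=1
row 10: T[10][8]=8·36+462=750  T[10][9]=9·1+36=45  T[10][10]=10·0+1=1
row 11: T[11][9]=9·45+750=1155  T[11][10]=10·1+45=55
Read S(11,9) = 1155, S(11,10) = 55.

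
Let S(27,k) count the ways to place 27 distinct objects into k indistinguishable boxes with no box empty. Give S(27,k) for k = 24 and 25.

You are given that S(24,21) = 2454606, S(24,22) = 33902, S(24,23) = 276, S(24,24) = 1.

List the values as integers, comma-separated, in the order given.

@25  (25,22):33902·22+2454606→3200450, (25,23):276·23+33902→40250, (25,24):1·24+276→300, (25,25):0·25+1→1
@26  (26,23):40250·23+3200450→4126200, (26,24):300·24+40250→47450, (26,25):1·25+300→325
@27  (27,24):47450·24+4126200→5265000, (27,25):325·25+47450→55575
Read S(27,24) = 5265000, S(27,25) = 55575.

5265000, 55575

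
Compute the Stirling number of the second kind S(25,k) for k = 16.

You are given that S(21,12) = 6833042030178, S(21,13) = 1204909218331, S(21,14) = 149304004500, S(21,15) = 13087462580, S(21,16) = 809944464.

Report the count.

@22  (22,13):1204909218331·13+6833042030178→22496861868481, (22,14):149304004500·14+1204909218331→3295165281331, (22,15):13087462580·15+149304004500→345615943200, (22,16):809944464·16+13087462580→26046574004
@23  (23,14):3295165281331·14+22496861868481→68629175807115, (23,15):345615943200·15+3295165281331→8479404429331, (23,16):26046574004·16+345615943200→762361127264
@24  (24,15):8479404429331·15+68629175807115→195820242247080, (24,16):762361127264·16+8479404429331→20677182465555
@25  (25,16):20677182465555·16+195820242247080→526655161695960
Read S(25,16) = 526655161695960.

526655161695960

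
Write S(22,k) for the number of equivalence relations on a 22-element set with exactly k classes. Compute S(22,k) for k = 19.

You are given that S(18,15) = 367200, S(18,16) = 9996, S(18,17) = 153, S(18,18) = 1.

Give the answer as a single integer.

[19] T[19,16]:16*9996+367200=527136 · T[19,17]:17*153+9996=12597 · T[19,18]:18*1+153=171 · T[19,19]:19*0+1=1
[20] T[20,17]:17*12597+527136=741285 · T[20,18]:18*171+12597=15675 · T[20,19]:19*1+171=190
[21] T[21,18]:18*15675+741285=1023435 · T[21,19]:19*190+15675=19285
[22] T[22,19]:19*19285+1023435=1389850
Read S(22,19) = 1389850.

1389850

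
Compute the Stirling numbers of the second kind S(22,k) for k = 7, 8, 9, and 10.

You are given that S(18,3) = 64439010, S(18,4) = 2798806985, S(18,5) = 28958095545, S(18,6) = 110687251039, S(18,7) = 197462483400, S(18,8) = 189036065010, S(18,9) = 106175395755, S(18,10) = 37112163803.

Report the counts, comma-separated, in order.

@19  (19,4):2798806985·4+64439010→11259666950, (19,5):28958095545·5+2798806985→147589284710, (19,6):110687251039·6+28958095545→693081601779, (19,7):197462483400·7+110687251039→1492924634839, (19,8):189036065010·8+197462483400→1709751003480, (19,9):106175395755·9+189036065010→1144614626805, (19,10):37112163803·10+106175395755→477297033785
@20  (20,5):147589284710·5+11259666950→749206090500, (20,6):693081601779·6+147589284710→4306078895384, (20,7):1492924634839·7+693081601779→11143554045652, (20,8):1709751003480·8+1492924634839→15170932662679, (20,9):1144614626805·9+1709751003480→12011282644725, (20,10):477297033785·10+1144614626805→5917584964655
@21  (21,6):4306078895384·6+749206090500→26585679462804, (21,7):11143554045652·7+4306078895384→82310957214948, (21,8):15170932662679·8+11143554045652→132511015347084, (21,9):12011282644725·9+15170932662679→123272476465204, (21,10):5917584964655·10+12011282644725→71187132291275
@22  (22,7):82310957214948·7+26585679462804→602762379967440, (22,8):132511015347084·8+82310957214948→1142399079991620, (22,9):123272476465204·9+132511015347084→1241963303533920, (22,10):71187132291275·10+123272476465204→835143799377954
Read S(22,7) = 602762379967440, S(22,8) = 1142399079991620, S(22,9) = 1241963303533920, S(22,10) = 835143799377954.

602762379967440, 1142399079991620, 1241963303533920, 835143799377954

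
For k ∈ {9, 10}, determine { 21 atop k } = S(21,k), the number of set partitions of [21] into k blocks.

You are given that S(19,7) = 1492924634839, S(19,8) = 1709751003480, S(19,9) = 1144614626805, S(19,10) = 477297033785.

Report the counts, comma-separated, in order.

123272476465204, 71187132291275

[20] T[20,8]:8*1709751003480+1492924634839=15170932662679 · T[20,9]:9*1144614626805+1709751003480=12011282644725 · T[20,10]:10*477297033785+1144614626805=5917584964655
[21] T[21,9]:9*12011282644725+15170932662679=123272476465204 · T[21,10]:10*5917584964655+12011282644725=71187132291275
Read S(21,9) = 123272476465204, S(21,10) = 71187132291275.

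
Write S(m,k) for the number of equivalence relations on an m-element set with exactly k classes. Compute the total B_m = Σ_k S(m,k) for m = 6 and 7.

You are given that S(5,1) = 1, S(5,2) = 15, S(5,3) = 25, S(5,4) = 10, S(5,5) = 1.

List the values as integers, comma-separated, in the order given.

203, 877

@6  (6,1):1·1+0→1, (6,2):15·2+1→31, (6,3):25·3+15→90, (6,4):10·4+25→65, (6,5):1·5+10→15, (6,6):0·6+1→1
@7  (7,1):1·1+0→1, (7,2):31·2+1→63, (7,3):90·3+31→301, (7,4):65·4+90→350, (7,5):15·5+65→140, (7,6):1·6+15→21, (7,7):0·7+1→1
B_6 = ΣS(6,k) = 1+31+90+65+15+1 = 203
B_7 = ΣS(7,k) = 1+63+301+350+140+21+1 = 877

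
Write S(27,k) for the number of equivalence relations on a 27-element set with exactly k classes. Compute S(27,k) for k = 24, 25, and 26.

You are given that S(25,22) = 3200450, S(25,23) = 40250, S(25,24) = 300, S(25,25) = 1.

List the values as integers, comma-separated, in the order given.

i=26: T(26,23)=3200450+23·40250=4126200 | T(26,24)=40250+24·300=47450 | T(26,25)=300+25·1=325 | T(26,26)=1+26·0=1
i=27: T(27,24)=4126200+24·47450=5265000 | T(27,25)=47450+25·325=55575 | T(27,26)=325+26·1=351
Read S(27,24) = 5265000, S(27,25) = 55575, S(27,26) = 351.

5265000, 55575, 351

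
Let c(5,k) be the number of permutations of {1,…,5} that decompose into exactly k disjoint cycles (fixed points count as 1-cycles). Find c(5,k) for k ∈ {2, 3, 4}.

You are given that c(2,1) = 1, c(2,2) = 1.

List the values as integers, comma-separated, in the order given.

50, 35, 10

i=3: T(3,1)=0+2·1=2 | T(3,2)=1+2·1=3 | T(3,3)=1+2·0=1
i=4: T(4,1)=0+3·2=6 | T(4,2)=2+3·3=11 | T(4,3)=3+3·1=6 | T(4,4)=1+3·0=1
i=5: T(5,2)=6+4·11=50 | T(5,3)=11+4·6=35 | T(5,4)=6+4·1=10
Read c(5,2) = 50, c(5,3) = 35, c(5,4) = 10.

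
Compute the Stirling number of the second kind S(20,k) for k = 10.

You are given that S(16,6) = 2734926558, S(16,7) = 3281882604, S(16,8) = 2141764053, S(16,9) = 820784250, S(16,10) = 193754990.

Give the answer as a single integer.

@17  (17,7):3281882604·7+2734926558→25708104786, (17,8):2141764053·8+3281882604→20415995028, (17,9):820784250·9+2141764053→9528822303, (17,10):193754990·10+820784250→2758334150
@18  (18,8):20415995028·8+25708104786→189036065010, (18,9):9528822303·9+20415995028→106175395755, (18,10):2758334150·10+9528822303→37112163803
@19  (19,9):106175395755·9+189036065010→1144614626805, (19,10):37112163803·10+106175395755→477297033785
@20  (20,10):477297033785·10+1144614626805→5917584964655
Read S(20,10) = 5917584964655.

5917584964655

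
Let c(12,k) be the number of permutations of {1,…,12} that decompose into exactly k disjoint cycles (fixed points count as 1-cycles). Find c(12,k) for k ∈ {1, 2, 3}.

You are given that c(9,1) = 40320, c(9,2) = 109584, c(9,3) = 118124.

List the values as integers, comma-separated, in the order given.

[10] T[10,1]:9*40320+0=362880 · T[10,2]:9*109584+40320=1026576 · T[10,3]:9*118124+109584=1172700
[11] T[11,1]:10*362880+0=3628800 · T[11,2]:10*1026576+362880=10628640 · T[11,3]:10*1172700+1026576=12753576
[12] T[12,1]:11*3628800+0=39916800 · T[12,2]:11*10628640+3628800=120543840 · T[12,3]:11*12753576+10628640=150917976
Read c(12,1) = 39916800, c(12,2) = 120543840, c(12,3) = 150917976.

39916800, 120543840, 150917976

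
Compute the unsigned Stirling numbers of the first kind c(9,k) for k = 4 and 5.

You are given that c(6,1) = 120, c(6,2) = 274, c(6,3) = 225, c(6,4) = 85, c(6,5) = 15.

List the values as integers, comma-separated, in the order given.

r7: T_7,2=6×274+120=1764; T_7,3=6×225+274=1624; T_7,4=6×85+225=735; T_7,5=6×15+85=175
r8: T_8,3=7×1624+1764=13132; T_8,4=7×735+1624=6769; T_8,5=7×175+735=1960
r9: T_9,4=8×6769+13132=67284; T_9,5=8×1960+6769=22449
Read c(9,4) = 67284, c(9,5) = 22449.

67284, 22449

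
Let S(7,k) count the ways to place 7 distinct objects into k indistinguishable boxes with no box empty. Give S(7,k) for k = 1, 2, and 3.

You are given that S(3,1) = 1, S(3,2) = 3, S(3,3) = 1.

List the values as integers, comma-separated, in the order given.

r4: T_4,1=1×1+0=1; T_4,2=2×3+1=7; T_4,3=3×1+3=6
r5: T_5,1=1×1+0=1; T_5,2=2×7+1=15; T_5,3=3×6+7=25
r6: T_6,1=1×1+0=1; T_6,2=2×15+1=31; T_6,3=3×25+15=90
r7: T_7,1=1×1+0=1; T_7,2=2×31+1=63; T_7,3=3×90+31=301
Read S(7,1) = 1, S(7,2) = 63, S(7,3) = 301.

1, 63, 301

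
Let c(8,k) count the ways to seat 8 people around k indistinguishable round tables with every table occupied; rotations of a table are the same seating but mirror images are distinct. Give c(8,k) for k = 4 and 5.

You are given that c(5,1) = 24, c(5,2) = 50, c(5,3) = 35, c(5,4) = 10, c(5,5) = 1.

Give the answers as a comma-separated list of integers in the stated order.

6769, 1960

row 6: T[6][2]=5·50+24=274  T[6][3]=5·35+50=225  T[6][4]=5·10+35=85  T[6][5]=5·1+10=15
row 7: T[7][3]=6·225+274=1624  T[7][4]=6·85+225=735  T[7][5]=6·15+85=175
row 8: T[8][4]=7·735+1624=6769  T[8][5]=7·175+735=1960
Read c(8,4) = 6769, c(8,5) = 1960.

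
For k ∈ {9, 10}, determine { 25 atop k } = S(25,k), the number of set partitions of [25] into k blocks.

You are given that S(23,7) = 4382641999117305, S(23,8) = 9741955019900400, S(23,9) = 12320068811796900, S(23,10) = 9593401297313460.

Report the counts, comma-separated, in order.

1167921451092973005, 1203163392175387500

[24] T[24,8]:8*9741955019900400+4382641999117305=82318282158320505 · T[24,9]:9*12320068811796900+9741955019900400=120622574326072500 · T[24,10]:10*9593401297313460+12320068811796900=108254081784931500
[25] T[25,9]:9*120622574326072500+82318282158320505=1167921451092973005 · T[25,10]:10*108254081784931500+120622574326072500=1203163392175387500
Read S(25,9) = 1167921451092973005, S(25,10) = 1203163392175387500.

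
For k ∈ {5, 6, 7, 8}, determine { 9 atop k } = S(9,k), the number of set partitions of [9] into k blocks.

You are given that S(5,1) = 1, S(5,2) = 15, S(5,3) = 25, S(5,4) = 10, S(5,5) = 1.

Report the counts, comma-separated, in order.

@6  (6,2):15·2+1→31, (6,3):25·3+15→90, (6,4):10·4+25→65, (6,5):1·5+10→15, (6,6):0·6+1→1
@7  (7,3):90·3+31→301, (7,4):65·4+90→350, (7,5):15·5+65→140, (7,6):1·6+15→21, (7,7):0·7+1→1
@8  (8,4):350·4+301→1701, (8,5):140·5+350→1050, (8,6):21·6+140→266, (8,7):1·7+21→28, (8,8):0·8+1→1
@9  (9,5):1050·5+1701→6951, (9,6):266·6+1050→2646, (9,7):28·7+266→462, (9,8):1·8+28→36
Read S(9,5) = 6951, S(9,6) = 2646, S(9,7) = 462, S(9,8) = 36.

6951, 2646, 462, 36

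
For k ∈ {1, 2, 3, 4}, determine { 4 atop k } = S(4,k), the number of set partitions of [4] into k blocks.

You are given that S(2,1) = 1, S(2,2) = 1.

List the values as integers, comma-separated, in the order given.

1, 7, 6, 1

r3: T_3,1=1×1+0=1; T_3,2=2×1+1=3; T_3,3=3×0+1=1
r4: T_4,1=1×1+0=1; T_4,2=2×3+1=7; T_4,3=3×1+3=6; T_4,4=4×0+1=1
Read S(4,1) = 1, S(4,2) = 7, S(4,3) = 6, S(4,4) = 1.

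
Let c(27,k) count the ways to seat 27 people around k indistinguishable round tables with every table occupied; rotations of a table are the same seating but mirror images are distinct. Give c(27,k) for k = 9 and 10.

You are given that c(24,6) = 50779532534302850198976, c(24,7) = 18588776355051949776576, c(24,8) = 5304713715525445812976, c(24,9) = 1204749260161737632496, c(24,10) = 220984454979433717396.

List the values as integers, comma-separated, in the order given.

row 25: T[25][7]=24·18588776355051949776576+50779532534302850198976=496910165055549644836800  T[25][8]=24·5304713715525445812976+18588776355051949776576=145901905527662649288000  T[25][9]=24·1204749260161737632496+5304713715525445812976=34218695959407148992880  T[25][10]=24·220984454979433717396+1204749260161737632496=6508376179668146850000
row 26: T[26][8]=25·145901905527662649288000+496910165055549644836800=4144457803247115877036800  T[26][9]=25·34218695959407148992880+145901905527662649288000=1001369304512841374110000  T[26][10]=25·6508376179668146850000+34218695959407148992880=196928100451110820242880
row 27: T[27][9]=26·1001369304512841374110000+4144457803247115877036800=30180059720580991603896800  T[27][10]=26·196928100451110820242880+1001369304512841374110000=6121499916241722700424880
Read c(27,9) = 30180059720580991603896800, c(27,10) = 6121499916241722700424880.

30180059720580991603896800, 6121499916241722700424880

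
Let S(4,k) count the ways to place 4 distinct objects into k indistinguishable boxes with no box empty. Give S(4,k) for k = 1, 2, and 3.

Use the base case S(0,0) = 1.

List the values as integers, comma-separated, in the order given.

@1  (1,1):0·1+1→1
@2  (2,1):1·1+0→1, (2,2):0·2+1→1
@3  (3,1):1·1+0→1, (3,2):1·2+1→3, (3,3):0·3+1→1
@4  (4,1):1·1+0→1, (4,2):3·2+1→7, (4,3):1·3+3→6
Read S(4,1) = 1, S(4,2) = 7, S(4,3) = 6.

1, 7, 6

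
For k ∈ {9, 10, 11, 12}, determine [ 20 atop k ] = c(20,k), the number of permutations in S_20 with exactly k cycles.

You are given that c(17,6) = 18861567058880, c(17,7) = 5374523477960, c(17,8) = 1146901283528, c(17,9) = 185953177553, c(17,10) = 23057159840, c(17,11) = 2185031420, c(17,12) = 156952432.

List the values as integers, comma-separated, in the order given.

2503858755467550, 381922055502195, 46280647751910, 4465226757381

@18  (18,7):5374523477960·17+18861567058880→110228466184200, (18,8):1146901283528·17+5374523477960→24871845297936, (18,9):185953177553·17+1146901283528→4308105301929, (18,10):23057159840·17+185953177553→577924894833, (18,11):2185031420·17+23057159840→60202693980, (18,12):156952432·17+2185031420→4853222764
@19  (19,8):24871845297936·18+110228466184200→557921681547048, (19,9):4308105301929·18+24871845297936→102417740732658, (19,10):577924894833·18+4308105301929→14710753408923, (19,11):60202693980·18+577924894833→1661573386473, (19,12):4853222764·18+60202693980→147560703732
@20  (20,9):102417740732658·19+557921681547048→2503858755467550, (20,10):14710753408923·19+102417740732658→381922055502195, (20,11):1661573386473·19+14710753408923→46280647751910, (20,12):147560703732·19+1661573386473→4465226757381
Read c(20,9) = 2503858755467550, c(20,10) = 381922055502195, c(20,11) = 46280647751910, c(20,12) = 4465226757381.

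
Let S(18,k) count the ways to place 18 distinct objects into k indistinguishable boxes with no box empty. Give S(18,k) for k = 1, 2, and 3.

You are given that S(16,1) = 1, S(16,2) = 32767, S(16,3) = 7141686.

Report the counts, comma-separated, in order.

[17] T[17,1]:1*1+0=1 · T[17,2]:2*32767+1=65535 · T[17,3]:3*7141686+32767=21457825
[18] T[18,1]:1*1+0=1 · T[18,2]:2*65535+1=131071 · T[18,3]:3*21457825+65535=64439010
Read S(18,1) = 1, S(18,2) = 131071, S(18,3) = 64439010.

1, 131071, 64439010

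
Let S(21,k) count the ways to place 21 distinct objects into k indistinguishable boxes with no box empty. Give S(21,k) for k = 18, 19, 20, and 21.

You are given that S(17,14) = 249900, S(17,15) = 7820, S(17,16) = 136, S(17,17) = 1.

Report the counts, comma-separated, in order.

1023435, 19285, 210, 1

i=18: T(18,15)=249900+15·7820=367200 | T(18,16)=7820+16·136=9996 | T(18,17)=136+17·1=153 | T(18,18)=1+18·0=1
i=19: T(19,16)=367200+16·9996=527136 | T(19,17)=9996+17·153=12597 | T(19,18)=153+18·1=171 | T(19,19)=1+19·0=1
i=20: T(20,17)=527136+17·12597=741285 | T(20,18)=12597+18·171=15675 | T(20,19)=171+19·1=190 | T(20,20)=1+20·0=1
i=21: T(21,18)=741285+18·15675=1023435 | T(21,19)=15675+19·190=19285 | T(21,20)=190+20·1=210 | T(21,21)=1+21·0=1
Read S(21,18) = 1023435, S(21,19) = 19285, S(21,20) = 210, S(21,21) = 1.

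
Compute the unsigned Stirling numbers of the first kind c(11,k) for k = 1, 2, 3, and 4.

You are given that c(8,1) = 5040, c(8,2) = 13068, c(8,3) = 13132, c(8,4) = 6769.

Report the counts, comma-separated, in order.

@9  (9,1):5040·8+0→40320, (9,2):13068·8+5040→109584, (9,3):13132·8+13068→118124, (9,4):6769·8+13132→67284
@10  (10,1):40320·9+0→362880, (10,2):109584·9+40320→1026576, (10,3):118124·9+109584→1172700, (10,4):67284·9+118124→723680
@11  (11,1):362880·10+0→3628800, (11,2):1026576·10+362880→10628640, (11,3):1172700·10+1026576→12753576, (11,4):723680·10+1172700→8409500
Read c(11,1) = 3628800, c(11,2) = 10628640, c(11,3) = 12753576, c(11,4) = 8409500.

3628800, 10628640, 12753576, 8409500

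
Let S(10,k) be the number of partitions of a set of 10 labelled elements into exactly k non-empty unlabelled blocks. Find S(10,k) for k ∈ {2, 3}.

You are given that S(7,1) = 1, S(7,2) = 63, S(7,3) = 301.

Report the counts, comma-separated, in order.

511, 9330

@8  (8,1):1·1+0→1, (8,2):63·2+1→127, (8,3):301·3+63→966
@9  (9,1):1·1+0→1, (9,2):127·2+1→255, (9,3):966·3+127→3025
@10  (10,2):255·2+1→511, (10,3):3025·3+255→9330
Read S(10,2) = 511, S(10,3) = 9330.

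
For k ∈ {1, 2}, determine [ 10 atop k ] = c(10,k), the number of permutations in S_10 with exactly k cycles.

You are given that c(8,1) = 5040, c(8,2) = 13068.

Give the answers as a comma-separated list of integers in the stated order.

362880, 1026576

i=9: T(9,1)=0+8·5040=40320 | T(9,2)=5040+8·13068=109584
i=10: T(10,1)=0+9·40320=362880 | T(10,2)=40320+9·109584=1026576
Read c(10,1) = 362880, c(10,2) = 1026576.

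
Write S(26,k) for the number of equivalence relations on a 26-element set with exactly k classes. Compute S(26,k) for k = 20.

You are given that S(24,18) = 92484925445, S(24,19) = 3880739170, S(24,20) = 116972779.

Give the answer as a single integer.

[25] T[25,19]:19*3880739170+92484925445=166218969675 · T[25,20]:20*116972779+3880739170=6220194750
[26] T[26,20]:20*6220194750+166218969675=290622864675
Read S(26,20) = 290622864675.

290622864675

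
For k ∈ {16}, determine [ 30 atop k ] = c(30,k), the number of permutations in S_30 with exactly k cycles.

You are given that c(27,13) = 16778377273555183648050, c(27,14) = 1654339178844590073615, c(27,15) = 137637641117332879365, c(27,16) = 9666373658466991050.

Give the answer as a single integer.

i=28: T(28,14)=16778377273555183648050+27·1654339178844590073615=61445535102359115635655 | T(28,15)=1654339178844590073615+27·137637641117332879365=5370555489012577816470 | T(28,16)=137637641117332879365+27·9666373658466991050=398629729895941637715
i=29: T(29,15)=61445535102359115635655+28·5370555489012577816470=211821088794711294496815 | T(29,16)=5370555489012577816470+28·398629729895941637715=16532187926098943672490
i=30: T(30,16)=211821088794711294496815+29·16532187926098943672490=691254538651580660999025
Read c(30,16) = 691254538651580660999025.

691254538651580660999025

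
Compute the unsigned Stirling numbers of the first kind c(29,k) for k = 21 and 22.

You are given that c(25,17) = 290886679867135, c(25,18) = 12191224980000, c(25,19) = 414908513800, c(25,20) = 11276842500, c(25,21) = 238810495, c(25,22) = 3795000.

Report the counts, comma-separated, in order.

i=26: T(26,18)=290886679867135+25·12191224980000=595667304367135 | T(26,19)=12191224980000+25·414908513800=22563937825000 | T(26,20)=414908513800+25·11276842500=696829576300 | T(26,21)=11276842500+25·238810495=17247104875 | T(26,22)=238810495+25·3795000=333685495
i=27: T(27,19)=595667304367135+26·22563937825000=1182329687817135 | T(27,20)=22563937825000+26·696829576300=40681506808800 | T(27,21)=696829576300+26·17247104875=1145254303050 | T(27,22)=17247104875+26·333685495=25922927745
i=28: T(28,20)=1182329687817135+27·40681506808800=2280730371654735 | T(28,21)=40681506808800+27·1145254303050=71603372991150 | T(28,22)=1145254303050+27·25922927745=1845173352165
i=29: T(29,21)=2280730371654735+28·71603372991150=4285624815406935 | T(29,22)=71603372991150+28·1845173352165=123268226851770
Read c(29,21) = 4285624815406935, c(29,22) = 123268226851770.

4285624815406935, 123268226851770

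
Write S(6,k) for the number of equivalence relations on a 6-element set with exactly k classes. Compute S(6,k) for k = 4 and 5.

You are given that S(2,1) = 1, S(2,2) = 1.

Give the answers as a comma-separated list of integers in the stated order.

65, 15

r3: T_3,1=1×1+0=1; T_3,2=2×1+1=3; T_3,3=3×0+1=1
r4: T_4,2=2×3+1=7; T_4,3=3×1+3=6; T_4,4=4×0+1=1
r5: T_5,3=3×6+7=25; T_5,4=4×1+6=10; T_5,5=5×0+1=1
r6: T_6,4=4×10+25=65; T_6,5=5×1+10=15
Read S(6,4) = 65, S(6,5) = 15.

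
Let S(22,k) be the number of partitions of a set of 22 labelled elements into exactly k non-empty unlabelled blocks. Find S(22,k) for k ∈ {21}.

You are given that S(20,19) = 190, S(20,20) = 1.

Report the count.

231

@21  (21,20):1·20+190→210, (21,21):0·21+1→1
@22  (22,21):1·21+210→231
Read S(22,21) = 231.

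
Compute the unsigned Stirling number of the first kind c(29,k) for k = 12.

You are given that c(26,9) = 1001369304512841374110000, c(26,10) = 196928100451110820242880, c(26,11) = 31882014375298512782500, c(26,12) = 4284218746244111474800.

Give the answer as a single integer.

[27] T[27,10]:26*196928100451110820242880+1001369304512841374110000=6121499916241722700424880 · T[27,11]:26*31882014375298512782500+196928100451110820242880=1025860474208872152587880 · T[27,12]:26*4284218746244111474800+31882014375298512782500=143271701777645411127300
[28] T[28,11]:27*1025860474208872152587880+6121499916241722700424880=33819732719881270820297640 · T[28,12]:27*143271701777645411127300+1025860474208872152587880=4894196422205298253024980
[29] T[29,12]:28*4894196422205298253024980+33819732719881270820297640=170857232541629621904997080
Read c(29,12) = 170857232541629621904997080.

170857232541629621904997080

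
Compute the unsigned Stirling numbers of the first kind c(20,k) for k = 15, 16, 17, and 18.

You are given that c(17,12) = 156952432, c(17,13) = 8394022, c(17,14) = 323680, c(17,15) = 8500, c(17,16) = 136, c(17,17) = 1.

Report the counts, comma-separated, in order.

973941900, 34916946, 920550, 16815

r18: T_18,13=17×8394022+156952432=299650806; T_18,14=17×323680+8394022=13896582; T_18,15=17×8500+323680=468180; T_18,16=17×136+8500=10812; T_18,17=17×1+136=153; T_18,18=17×0+1=1
r19: T_19,14=18×13896582+299650806=549789282; T_19,15=18×468180+13896582=22323822; T_19,16=18×10812+468180=662796; T_19,17=18×153+10812=13566; T_19,18=18×1+153=171
r20: T_20,15=19×22323822+549789282=973941900; T_20,16=19×662796+22323822=34916946; T_20,17=19×13566+662796=920550; T_20,18=19×171+13566=16815
Read c(20,15) = 973941900, c(20,16) = 34916946, c(20,17) = 920550, c(20,18) = 16815.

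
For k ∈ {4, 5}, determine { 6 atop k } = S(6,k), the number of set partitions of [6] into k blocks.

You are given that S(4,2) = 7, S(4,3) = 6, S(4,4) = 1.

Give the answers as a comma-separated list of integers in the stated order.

@5  (5,3):6·3+7→25, (5,4):1·4+6→10, (5,5):0·5+1→1
@6  (6,4):10·4+25→65, (6,5):1·5+10→15
Read S(6,4) = 65, S(6,5) = 15.

65, 15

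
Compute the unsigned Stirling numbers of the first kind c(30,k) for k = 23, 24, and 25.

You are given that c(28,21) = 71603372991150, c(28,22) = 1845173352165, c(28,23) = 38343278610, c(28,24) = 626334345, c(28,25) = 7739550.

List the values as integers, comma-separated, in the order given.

row 29: T[29][22]=28·1845173352165+71603372991150=123268226851770  T[29][23]=28·38343278610+1845173352165=2918785153245  T[29][24]=28·626334345+38343278610=55880640270  T[29][25]=28·7739550+626334345=843041745
row 30: T[30][23]=29·2918785153245+123268226851770=207912996295875  T[30][24]=29·55880640270+2918785153245=4539323721075  T[30][25]=29·843041745+55880640270=80328850875
Read c(30,23) = 207912996295875, c(30,24) = 4539323721075, c(30,25) = 80328850875.

207912996295875, 4539323721075, 80328850875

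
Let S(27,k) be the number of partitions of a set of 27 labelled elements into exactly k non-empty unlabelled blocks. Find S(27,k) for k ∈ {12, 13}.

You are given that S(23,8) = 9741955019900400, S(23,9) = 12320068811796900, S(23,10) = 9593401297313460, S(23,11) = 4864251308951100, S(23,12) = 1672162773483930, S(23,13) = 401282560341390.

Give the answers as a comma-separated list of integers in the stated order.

71823166587281982600, 29206898819153109600

@24  (24,9):12320068811796900·9+9741955019900400→120622574326072500, (24,10):9593401297313460·10+12320068811796900→108254081784931500, (24,11):4864251308951100·11+9593401297313460→63100165695775560, (24,12):1672162773483930·12+4864251308951100→24930204590758260, (24,13):401282560341390·13+1672162773483930→6888836057922000
@25  (25,10):108254081784931500·10+120622574326072500→1203163392175387500, (25,11):63100165695775560·11+108254081784931500→802355904438462660, (25,12):24930204590758260·12+63100165695775560→362262620784874680, (25,13):6888836057922000·13+24930204590758260→114485073343744260
@26  (26,11):802355904438462660·11+1203163392175387500→10029078340998476760, (26,12):362262620784874680·12+802355904438462660→5149507353856958820, (26,13):114485073343744260·13+362262620784874680→1850568574253550060
@27  (27,12):5149507353856958820·12+10029078340998476760→71823166587281982600, (27,13):1850568574253550060·13+5149507353856958820→29206898819153109600
Read S(27,12) = 71823166587281982600, S(27,13) = 29206898819153109600.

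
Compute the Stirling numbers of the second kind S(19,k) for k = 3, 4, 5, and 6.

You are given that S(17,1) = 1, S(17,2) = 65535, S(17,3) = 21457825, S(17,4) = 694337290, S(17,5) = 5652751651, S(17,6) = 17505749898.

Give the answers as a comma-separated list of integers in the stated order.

193448101, 11259666950, 147589284710, 693081601779

[18] T[18,2]:2*65535+1=131071 · T[18,3]:3*21457825+65535=64439010 · T[18,4]:4*694337290+21457825=2798806985 · T[18,5]:5*5652751651+694337290=28958095545 · T[18,6]:6*17505749898+5652751651=110687251039
[19] T[19,3]:3*64439010+131071=193448101 · T[19,4]:4*2798806985+64439010=11259666950 · T[19,5]:5*28958095545+2798806985=147589284710 · T[19,6]:6*110687251039+28958095545=693081601779
Read S(19,3) = 193448101, S(19,4) = 11259666950, S(19,5) = 147589284710, S(19,6) = 693081601779.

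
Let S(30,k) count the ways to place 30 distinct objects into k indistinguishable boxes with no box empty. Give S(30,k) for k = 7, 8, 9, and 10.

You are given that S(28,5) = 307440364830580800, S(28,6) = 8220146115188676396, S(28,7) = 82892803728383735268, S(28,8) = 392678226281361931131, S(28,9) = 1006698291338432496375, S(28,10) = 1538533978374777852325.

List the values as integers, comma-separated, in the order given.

row 29: T[29][6]=6·8220146115188676396+307440364830580800=49628317055962639176  T[29][7]=7·82892803728383735268+8220146115188676396=588469772213874823272  T[29][8]=8·392678226281361931131+82892803728383735268=3224318613979279184316  T[29][9]=9·1006698291338432496375+392678226281361931131=9452962848327254398506  T[29][10]=10·1538533978374777852325+1006698291338432496375=16392038075086211019625
row 30: T[30][7]=7·588469772213874823272+49628317055962639176=4168916722553086402080  T[30][8]=8·3224318613979279184316+588469772213874823272=26383018684048108297800  T[30][9]=9·9452962848327254398506+3224318613979279184316=88300984248924568770870  T[30][10]=10·16392038075086211019625+9452962848327254398506=173373343599189364594756
Read S(30,7) = 4168916722553086402080, S(30,8) = 26383018684048108297800, S(30,9) = 88300984248924568770870, S(30,10) = 173373343599189364594756.

4168916722553086402080, 26383018684048108297800, 88300984248924568770870, 173373343599189364594756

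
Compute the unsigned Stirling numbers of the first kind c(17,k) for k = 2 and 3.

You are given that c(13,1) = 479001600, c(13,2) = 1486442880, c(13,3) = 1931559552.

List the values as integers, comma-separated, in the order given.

70734282393600, 102992244837120

i=14: T(14,1)=0+13·479001600=6227020800 | T(14,2)=479001600+13·1486442880=19802759040 | T(14,3)=1486442880+13·1931559552=26596717056
i=15: T(15,1)=0+14·6227020800=87178291200 | T(15,2)=6227020800+14·19802759040=283465647360 | T(15,3)=19802759040+14·26596717056=392156797824
i=16: T(16,1)=0+15·87178291200=1307674368000 | T(16,2)=87178291200+15·283465647360=4339163001600 | T(16,3)=283465647360+15·392156797824=6165817614720
i=17: T(17,2)=1307674368000+16·4339163001600=70734282393600 | T(17,3)=4339163001600+16·6165817614720=102992244837120
Read c(17,2) = 70734282393600, c(17,3) = 102992244837120.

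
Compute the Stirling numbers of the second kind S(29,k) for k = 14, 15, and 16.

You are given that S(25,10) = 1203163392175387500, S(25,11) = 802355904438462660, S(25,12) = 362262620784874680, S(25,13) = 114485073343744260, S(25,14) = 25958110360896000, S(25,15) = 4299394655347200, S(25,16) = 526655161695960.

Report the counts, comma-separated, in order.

[26] T[26,11]:11*802355904438462660+1203163392175387500=10029078340998476760 · T[26,12]:12*362262620784874680+802355904438462660=5149507353856958820 · T[26,13]:13*114485073343744260+362262620784874680=1850568574253550060 · T[26,14]:14*25958110360896000+114485073343744260=477898618396288260 · T[26,15]:15*4299394655347200+25958110360896000=90449030191104000 · T[26,16]:16*526655161695960+4299394655347200=12725877242482560
[27] T[27,12]:12*5149507353856958820+10029078340998476760=71823166587281982600 · T[27,13]:13*1850568574253550060+5149507353856958820=29206898819153109600 · T[27,14]:14*477898618396288260+1850568574253550060=8541149231801585700 · T[27,15]:15*90449030191104000+477898618396288260=1834634071262848260 · T[27,16]:16*12725877242482560+90449030191104000=294063066070824960
[28] T[28,13]:13*29206898819153109600+71823166587281982600=451512851236272407400 · T[28,14]:14*8541149231801585700+29206898819153109600=148782988064375309400 · T[28,15]:15*1834634071262848260+8541149231801585700=36060660300744309600 · T[28,16]:16*294063066070824960+1834634071262848260=6539643128396047620
[29] T[29,14]:14*148782988064375309400+451512851236272407400=2534474684137526739000 · T[29,15]:15*36060660300744309600+148782988064375309400=689692892575539953400 · T[29,16]:16*6539643128396047620+36060660300744309600=140694950355081071520
Read S(29,14) = 2534474684137526739000, S(29,15) = 689692892575539953400, S(29,16) = 140694950355081071520.

2534474684137526739000, 689692892575539953400, 140694950355081071520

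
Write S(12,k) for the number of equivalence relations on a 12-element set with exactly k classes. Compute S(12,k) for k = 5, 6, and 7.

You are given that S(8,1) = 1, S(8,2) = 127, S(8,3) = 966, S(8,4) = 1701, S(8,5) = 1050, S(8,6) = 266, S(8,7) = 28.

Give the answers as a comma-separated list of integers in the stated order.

i=9: T(9,2)=1+2·127=255 | T(9,3)=127+3·966=3025 | T(9,4)=966+4·1701=7770 | T(9,5)=1701+5·1050=6951 | T(9,6)=1050+6·266=2646 | T(9,7)=266+7·28=462
i=10: T(10,3)=255+3·3025=9330 | T(10,4)=3025+4·7770=34105 | T(10,5)=7770+5·6951=42525 | T(10,6)=6951+6·2646=22827 | T(10,7)=2646+7·462=5880
i=11: T(11,4)=9330+4·34105=145750 | T(11,5)=34105+5·42525=246730 | T(11,6)=42525+6·22827=179487 | T(11,7)=22827+7·5880=63987
i=12: T(12,5)=145750+5·246730=1379400 | T(12,6)=246730+6·179487=1323652 | T(12,7)=179487+7·63987=627396
Read S(12,5) = 1379400, S(12,6) = 1323652, S(12,7) = 627396.

1379400, 1323652, 627396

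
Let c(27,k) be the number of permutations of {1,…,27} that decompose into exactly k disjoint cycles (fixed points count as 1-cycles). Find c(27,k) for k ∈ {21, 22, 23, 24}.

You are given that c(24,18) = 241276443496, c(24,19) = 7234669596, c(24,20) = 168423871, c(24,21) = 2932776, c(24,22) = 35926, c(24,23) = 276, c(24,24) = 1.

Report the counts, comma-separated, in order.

i=25: T(25,19)=241276443496+24·7234669596=414908513800 | T(25,20)=7234669596+24·168423871=11276842500 | T(25,21)=168423871+24·2932776=238810495 | T(25,22)=2932776+24·35926=3795000 | T(25,23)=35926+24·276=42550 | T(25,24)=276+24·1=300
i=26: T(26,20)=414908513800+25·11276842500=696829576300 | T(26,21)=11276842500+25·238810495=17247104875 | T(26,22)=238810495+25·3795000=333685495 | T(26,23)=3795000+25·42550=4858750 | T(26,24)=42550+25·300=50050
i=27: T(27,21)=696829576300+26·17247104875=1145254303050 | T(27,22)=17247104875+26·333685495=25922927745 | T(27,23)=333685495+26·4858750=460012995 | T(27,24)=4858750+26·50050=6160050
Read c(27,21) = 1145254303050, c(27,22) = 25922927745, c(27,23) = 460012995, c(27,24) = 6160050.

1145254303050, 25922927745, 460012995, 6160050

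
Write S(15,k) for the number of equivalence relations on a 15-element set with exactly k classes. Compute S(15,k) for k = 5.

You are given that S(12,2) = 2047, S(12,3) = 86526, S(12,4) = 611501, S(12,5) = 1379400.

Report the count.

row 13: T[13][3]=3·86526+2047=261625  T[13][4]=4·611501+86526=2532530  T[13][5]=5·1379400+611501=7508501
row 14: T[14][4]=4·2532530+261625=10391745  T[14][5]=5·7508501+2532530=40075035
row 15: T[15][5]=5·40075035+10391745=210766920
Read S(15,5) = 210766920.

210766920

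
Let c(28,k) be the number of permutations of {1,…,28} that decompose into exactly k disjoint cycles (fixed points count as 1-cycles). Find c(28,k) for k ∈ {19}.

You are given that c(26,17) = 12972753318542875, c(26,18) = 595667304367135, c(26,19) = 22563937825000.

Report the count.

60383004803151030

@27  (27,18):595667304367135·26+12972753318542875→28460103232088385, (27,19):22563937825000·26+595667304367135→1182329687817135
@28  (28,19):1182329687817135·27+28460103232088385→60383004803151030
Read c(28,19) = 60383004803151030.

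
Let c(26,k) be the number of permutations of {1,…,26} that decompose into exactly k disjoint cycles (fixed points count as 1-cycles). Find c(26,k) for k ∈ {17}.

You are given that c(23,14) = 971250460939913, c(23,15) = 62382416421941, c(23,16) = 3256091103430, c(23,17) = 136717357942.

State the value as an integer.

12972753318542875

r24: T_24,15=23×62382416421941+971250460939913=2406046038644556; T_24,16=23×3256091103430+62382416421941=137272511800831; T_24,17=23×136717357942+3256091103430=6400590336096
r25: T_25,16=24×137272511800831+2406046038644556=5700586321864500; T_25,17=24×6400590336096+137272511800831=290886679867135
r26: T_26,17=25×290886679867135+5700586321864500=12972753318542875
Read c(26,17) = 12972753318542875.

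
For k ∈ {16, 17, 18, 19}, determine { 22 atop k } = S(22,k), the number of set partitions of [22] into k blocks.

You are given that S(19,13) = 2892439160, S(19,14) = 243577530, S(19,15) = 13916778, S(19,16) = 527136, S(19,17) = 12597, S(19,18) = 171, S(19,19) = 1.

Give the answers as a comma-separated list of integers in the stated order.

row 20: T[20][14]=14·243577530+2892439160=6302524580  T[20][15]=15·13916778+243577530=452329200  T[20][16]=16·527136+13916778=22350954  T[20][17]=17·12597+527136=741285  T[20][18]=18·171+12597=15675  T[20][19]=19·1+171=190
row 21: T[21][15]=15·452329200+6302524580=13087462580  T[21][16]=16·22350954+452329200=809944464  T[21][17]=17·741285+22350954=34952799  T[21][18]=18·15675+741285=1023435  T[21][19]=19·190+15675=19285
row 22: T[22][16]=16·809944464+13087462580=26046574004  T[22][17]=17·34952799+809944464=1404142047  T[22][18]=18·1023435+34952799=53374629  T[22][19]=19·19285+1023435=1389850
Read S(22,16) = 26046574004, S(22,17) = 1404142047, S(22,18) = 53374629, S(22,19) = 1389850.

26046574004, 1404142047, 53374629, 1389850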